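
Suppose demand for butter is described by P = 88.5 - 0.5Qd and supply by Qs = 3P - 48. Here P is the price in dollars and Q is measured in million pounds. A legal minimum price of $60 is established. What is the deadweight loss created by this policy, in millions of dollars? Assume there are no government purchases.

Rearranging demand gives Qd = 177 - 2P. Without the control the market clears where 177 - 2P = 3P - 48, i.e. P* = 45 and Q* = 87.
The floor of 60 is above the equilibrium price 45, so it binds.
At P = 60: Qd = 177 - 2·60 = 57 and Qs = 3·60 - 48 = 132.
Quantity traded falls to 57. At Q = 57 the demand price is (177 - 57)/2 = 60 and the supply price is (48 + 57)/3 = 35.
Deadweight loss = ½ · (60 - 35) · (87 - 57) = ½ · 25 · 30 = 375.

375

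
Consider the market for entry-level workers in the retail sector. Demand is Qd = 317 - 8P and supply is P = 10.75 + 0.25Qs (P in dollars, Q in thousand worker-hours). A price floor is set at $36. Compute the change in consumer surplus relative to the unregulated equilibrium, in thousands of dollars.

-318

Rearranging supply gives Qs = 4P - 43. In a free market, 317 - 8P = 4P - 43 gives the equilibrium P* = 30, Q* = 77.
Since 36 > 30, the floor is binding.
At P = 36: Qd = 317 - 8·36 = 29 and Qs = 4·36 - 43 = 101.
Consumer surplus without the control is ½ · (39.625 - 30) · 77 = 370.5625.
With the floor, consumers buy 29 units at 36, so CS = ½ · (39.625 - 36) · 29 = 52.5625.
Change in consumer surplus = 52.5625 - 370.5625 = -318.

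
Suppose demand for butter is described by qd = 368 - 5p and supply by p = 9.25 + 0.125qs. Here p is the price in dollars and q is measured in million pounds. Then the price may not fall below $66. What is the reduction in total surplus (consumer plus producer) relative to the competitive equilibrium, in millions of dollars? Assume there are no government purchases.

Rearranging supply gives qs = 8p - 74. Equilibrium: 368 - 5p = 8p - 74, so 442 = 13p and p* = 34, q* = 198.
Since 66 > 34, the floor is binding.
At p = 66: qd = 368 - 5·66 = 38 and qs = 8·66 - 74 = 454.
Quantity traded falls to 38. At q = 38 the demand price is (368 - 38)/5 = 66 and the supply price is (74 + 38)/8 = 14.
Deadweight loss = ½ · (66 - 14) · (198 - 38) = ½ · 52 · 160 = 4160.

4160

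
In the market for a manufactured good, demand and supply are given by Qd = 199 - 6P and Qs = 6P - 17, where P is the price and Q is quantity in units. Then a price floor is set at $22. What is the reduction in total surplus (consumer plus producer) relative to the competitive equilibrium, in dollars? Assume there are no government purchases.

96

Equilibrium: 199 - 6P = 6P - 17, so 216 = 12P and P* = 18, Q* = 91.
Because the floor (22) lies above the market-clearing price, it is binding.
At P = 22: Qd = 199 - 6·22 = 67 and Qs = 6·22 - 17 = 115.
Quantity traded falls to 67. At Q = 67 the demand price is (199 - 67)/6 = 22 and the supply price is (17 + 67)/6 = 14.
Deadweight loss = ½ · (22 - 14) · (91 - 67) = ½ · 8 · 24 = 96.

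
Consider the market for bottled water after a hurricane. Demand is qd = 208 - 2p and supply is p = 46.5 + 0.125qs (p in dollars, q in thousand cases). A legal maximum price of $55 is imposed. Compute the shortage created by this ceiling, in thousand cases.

30

Rearranging supply gives qs = 8p - 372. In a free market, 208 - 2p = 8p - 372 gives the equilibrium p* = 58, q* = 92.
Because the ceiling (55) lies below the market-clearing price, it is binding.
At p = 55: qd = 208 - 2·55 = 98 and qs = 8·55 - 372 = 68.
Shortage = qd - qs = 98 - 68 = 30.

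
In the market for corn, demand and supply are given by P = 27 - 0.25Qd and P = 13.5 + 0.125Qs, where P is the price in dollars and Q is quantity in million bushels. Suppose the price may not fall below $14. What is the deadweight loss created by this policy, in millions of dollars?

0

Rearranging demand gives Qd = 108 - 4P; rearranging supply gives Qs = 8P - 108. Setting quantity demanded equal to quantity supplied, 108 - 4P = 8P - 108, gives P* = 18 and Q* = 36.
The floor of 14 is below the equilibrium price 18, so it is not binding; the market clears at P* = 18, Q* = 36.
Since the control does not bind, no trades are prevented and deadweight loss is zero.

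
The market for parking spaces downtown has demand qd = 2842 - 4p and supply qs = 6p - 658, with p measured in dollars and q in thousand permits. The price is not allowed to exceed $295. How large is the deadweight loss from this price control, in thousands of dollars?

Without the control the market clears where 2842 - 4p = 6p - 658, i.e. p* = 350 and q* = 1442.
Because the ceiling (295) lies below the market-clearing price, it is binding.
At p = 295: qd = 2842 - 4·295 = 1662 and qs = 6·295 - 658 = 1112.
Quantity traded falls to 1112. At q = 1112 the demand price is (2842 - 1112)/4 = 432.5 and the supply price is (658 + 1112)/6 = 295.
Deadweight loss = ½ · (432.5 - 295) · (1442 - 1112) = ½ · 137.5 · 330 = 22687.5.

22687.5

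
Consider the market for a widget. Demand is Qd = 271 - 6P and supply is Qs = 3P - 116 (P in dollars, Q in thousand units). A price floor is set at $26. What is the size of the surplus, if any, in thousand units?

Equilibrium: 271 - 6P = 3P - 116, so 387 = 9P and P* = 43, Q* = 13.
Since 26 is below P* = 43, the floor does not bind and the free-market outcome prevails.
Since the control does not bind, there is no surplus.

0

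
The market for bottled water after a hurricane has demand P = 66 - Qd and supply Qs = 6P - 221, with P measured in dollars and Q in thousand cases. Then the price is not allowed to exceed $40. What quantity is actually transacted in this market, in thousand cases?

19

Rearranging demand gives Qd = 66 - P. Setting quantity demanded equal to quantity supplied, 66 - P = 6P - 221, gives P* = 41 and Q* = 25.
The ceiling of 40 is below the equilibrium price 41, so it binds.
At P = 40: Qd = 66 - 40 = 26 and Qs = 6·40 - 221 = 19.
The quantity actually transacted is the short side, supply: 19.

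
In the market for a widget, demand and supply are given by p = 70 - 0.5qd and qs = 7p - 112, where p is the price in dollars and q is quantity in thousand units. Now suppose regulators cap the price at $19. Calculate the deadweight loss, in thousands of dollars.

Rearranging demand gives qd = 140 - 2p. Setting quantity demanded equal to quantity supplied, 140 - 2p = 7p - 112, gives p* = 28 and q* = 84.
Since 19 < 28, the ceiling is binding.
At p = 19: qd = 140 - 2·19 = 102 and qs = 7·19 - 112 = 21.
Quantity traded falls to 21. At q = 21 the demand price is (140 - 21)/2 = 59.5 and the supply price is (112 + 21)/7 = 19.
Deadweight loss = ½ · (59.5 - 19) · (84 - 21) = ½ · 40.5 · 63 = 1275.75.

1275.75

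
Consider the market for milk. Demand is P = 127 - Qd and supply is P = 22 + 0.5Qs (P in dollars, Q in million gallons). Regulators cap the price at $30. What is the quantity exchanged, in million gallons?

Rearranging demand gives Qd = 127 - P; rearranging supply gives Qs = 2P - 44. In a free market, 127 - P = 2P - 44 gives the equilibrium P* = 57, Q* = 70.
The ceiling of 30 is below the equilibrium price 57, so it binds.
At P = 30: Qd = 127 - 30 = 97 and Qs = 2·30 - 44 = 16.
The quantity actually transacted is the short side, supply: 16.

16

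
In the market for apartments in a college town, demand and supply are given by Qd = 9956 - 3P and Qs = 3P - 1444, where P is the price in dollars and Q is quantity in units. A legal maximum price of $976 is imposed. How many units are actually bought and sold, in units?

1484

Without the control the market clears where 9956 - 3P = 3P - 1444, i.e. P* = 1900 and Q* = 4256.
The ceiling of 976 is below the equilibrium price 1900, so it binds.
At P = 976: Qd = 9956 - 3·976 = 7028 and Qs = 3·976 - 1444 = 1484.
The quantity actually transacted is the short side, supply: 1484.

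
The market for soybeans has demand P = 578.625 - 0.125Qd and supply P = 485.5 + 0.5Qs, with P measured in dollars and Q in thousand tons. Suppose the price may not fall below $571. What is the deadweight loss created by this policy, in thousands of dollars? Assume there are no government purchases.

Rearranging demand gives Qd = 4629 - 8P; rearranging supply gives Qs = 2P - 971. Equilibrium: 4629 - 8P = 2P - 971, so 5600 = 10P and P* = 560, Q* = 149.
The floor of 571 is above the equilibrium price 560, so it binds.
At P = 571: Qd = 4629 - 8·571 = 61 and Qs = 2·571 - 971 = 171.
Quantity traded falls to 61. At Q = 61 the demand price is (4629 - 61)/8 = 571 and the supply price is (971 + 61)/2 = 516.
Deadweight loss = ½ · (571 - 516) · (149 - 61) = ½ · 55 · 88 = 2420.

2420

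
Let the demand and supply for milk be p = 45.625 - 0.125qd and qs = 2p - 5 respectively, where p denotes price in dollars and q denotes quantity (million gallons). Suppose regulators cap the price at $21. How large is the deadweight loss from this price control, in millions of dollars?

Rearranging demand gives qd = 365 - 8p. In a free market, 365 - 8p = 2p - 5 gives the equilibrium p* = 37, q* = 69.
Since 21 < 37, the ceiling is binding.
At p = 21: qd = 365 - 8·21 = 197 and qs = 2·21 - 5 = 37.
Quantity traded falls to 37. At q = 37 the demand price is (365 - 37)/8 = 41 and the supply price is (5 + 37)/2 = 21.
Deadweight loss = ½ · (41 - 21) · (69 - 37) = ½ · 20 · 32 = 320.

320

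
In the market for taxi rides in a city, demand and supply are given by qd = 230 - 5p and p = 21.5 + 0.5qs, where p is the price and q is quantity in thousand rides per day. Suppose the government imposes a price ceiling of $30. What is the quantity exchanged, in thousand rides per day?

17

Rearranging supply gives qs = 2p - 43. Without the control the market clears where 230 - 5p = 2p - 43, i.e. p* = 39 and q* = 35.
The ceiling of 30 is below the equilibrium price 39, so it binds.
At p = 30: qd = 230 - 5·30 = 80 and qs = 2·30 - 43 = 17.
The quantity actually transacted is the short side, supply: 17.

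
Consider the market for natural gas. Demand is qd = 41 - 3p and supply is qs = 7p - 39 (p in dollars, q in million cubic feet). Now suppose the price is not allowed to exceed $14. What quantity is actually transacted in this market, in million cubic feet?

17

Without the control the market clears where 41 - 3p = 7p - 39, i.e. p* = 8 and q* = 17.
The ceiling of 14 is above the equilibrium price 8, so it is not binding; the market clears at p* = 8, q* = 17.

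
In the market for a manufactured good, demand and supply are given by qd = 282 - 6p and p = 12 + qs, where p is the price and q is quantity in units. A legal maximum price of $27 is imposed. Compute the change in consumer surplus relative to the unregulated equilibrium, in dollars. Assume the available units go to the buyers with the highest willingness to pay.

206.25

Rearranging supply gives qs = p - 12. Equilibrium: 282 - 6p = p - 12, so 294 = 7p and p* = 42, q* = 30.
Because the ceiling (27) lies below the market-clearing price, it is binding.
At p = 27: qd = 282 - 6·27 = 120 and qs = 27 - 12 = 15.
Consumer surplus without the control is ½ · (47 - 42) · 30 = 75.
With the ceiling, 15 units are sold at 27 (assume they go to the highest-value buyers). The demand price at q = 15 is 44.5, so CS = ½ · [(47 - 27) + (44.5 - 27)] · 15 = 281.25.
Change in consumer surplus = 281.25 - 75 = 206.25.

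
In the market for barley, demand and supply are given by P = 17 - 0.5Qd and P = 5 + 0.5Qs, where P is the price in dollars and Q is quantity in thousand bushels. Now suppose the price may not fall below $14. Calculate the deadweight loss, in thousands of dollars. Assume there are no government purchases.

Rearranging demand gives Qd = 34 - 2P; rearranging supply gives Qs = 2P - 10. Without the control the market clears where 34 - 2P = 2P - 10, i.e. P* = 11 and Q* = 12.
Since 14 > 11, the floor is binding.
At P = 14: Qd = 34 - 2·14 = 6 and Qs = 2·14 - 10 = 18.
Quantity traded falls to 6. At Q = 6 the demand price is (34 - 6)/2 = 14 and the supply price is (10 + 6)/2 = 8.
Deadweight loss = ½ · (14 - 8) · (12 - 6) = ½ · 6 · 6 = 18.

18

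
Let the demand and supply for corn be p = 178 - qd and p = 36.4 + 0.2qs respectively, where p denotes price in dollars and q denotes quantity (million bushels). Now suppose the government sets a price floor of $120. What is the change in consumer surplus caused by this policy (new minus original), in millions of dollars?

-5280

Rearranging demand gives qd = 178 - p; rearranging supply gives qs = 5p - 182. In a free market, 178 - p = 5p - 182 gives the equilibrium p* = 60, q* = 118.
Since 120 > 60, the floor is binding.
At p = 120: qd = 178 - 120 = 58 and qs = 5·120 - 182 = 418.
Consumer surplus without the control is ½ · (178 - 60) · 118 = 6962.
With the floor, consumers buy 58 units at 120, so CS = ½ · (178 - 120) · 58 = 1682.
Change in consumer surplus = 1682 - 6962 = -5280.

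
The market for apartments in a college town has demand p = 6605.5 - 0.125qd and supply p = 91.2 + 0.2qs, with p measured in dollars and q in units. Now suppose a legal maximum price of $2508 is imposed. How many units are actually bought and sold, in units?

12084

Rearranging demand gives qd = 52844 - 8p; rearranging supply gives qs = 5p - 456. Setting quantity demanded equal to quantity supplied, 52844 - 8p = 5p - 456, gives p* = 4100 and q* = 20044.
Because the ceiling (2508) lies below the market-clearing price, it is binding.
At p = 2508: qd = 52844 - 8·2508 = 32780 and qs = 5·2508 - 456 = 12084.
The quantity actually transacted is the short side, supply: 12084.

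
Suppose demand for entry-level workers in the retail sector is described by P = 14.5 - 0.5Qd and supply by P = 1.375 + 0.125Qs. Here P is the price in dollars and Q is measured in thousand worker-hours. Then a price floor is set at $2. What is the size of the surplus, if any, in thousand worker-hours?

0

Rearranging demand gives Qd = 29 - 2P; rearranging supply gives Qs = 8P - 11. Equilibrium: 29 - 2P = 8P - 11, so 40 = 10P and P* = 4, Q* = 21.
The floor of 2 is below the equilibrium price 4, so it is not binding; the market clears at P* = 4, Q* = 21.
Since the control does not bind, there is no surplus.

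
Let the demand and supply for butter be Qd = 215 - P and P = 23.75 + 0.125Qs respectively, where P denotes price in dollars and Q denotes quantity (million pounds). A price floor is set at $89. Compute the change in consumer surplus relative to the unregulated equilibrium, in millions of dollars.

-6512

Rearranging supply gives Qs = 8P - 190. In a free market, 215 - P = 8P - 190 gives the equilibrium P* = 45, Q* = 170.
The floor of 89 is above the equilibrium price 45, so it binds.
At P = 89: Qd = 215 - 89 = 126 and Qs = 8·89 - 190 = 522.
Consumer surplus without the control is ½ · (215 - 45) · 170 = 14450.
With the floor, consumers buy 126 units at 89, so CS = ½ · (215 - 89) · 126 = 7938.
Change in consumer surplus = 7938 - 14450 = -6512.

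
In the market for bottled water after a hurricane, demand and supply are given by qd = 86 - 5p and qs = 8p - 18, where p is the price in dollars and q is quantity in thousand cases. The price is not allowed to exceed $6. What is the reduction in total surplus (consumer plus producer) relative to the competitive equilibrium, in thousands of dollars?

41.6

Without the control the market clears where 86 - 5p = 8p - 18, i.e. p* = 8 and q* = 46.
The ceiling of 6 is below the equilibrium price 8, so it binds.
At p = 6: qd = 86 - 5·6 = 56 and qs = 8·6 - 18 = 30.
Quantity traded falls to 30. At q = 30 the demand price is (86 - 30)/5 = 11.2 and the supply price is (18 + 30)/8 = 6.
Deadweight loss = ½ · (11.2 - 6) · (46 - 30) = ½ · 5.2 · 16 = 41.6.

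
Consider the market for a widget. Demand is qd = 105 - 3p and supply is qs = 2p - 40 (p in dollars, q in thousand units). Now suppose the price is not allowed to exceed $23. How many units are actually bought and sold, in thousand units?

Without the control the market clears where 105 - 3p = 2p - 40, i.e. p* = 29 and q* = 18.
The ceiling of 23 is below the equilibrium price 29, so it binds.
At p = 23: qd = 105 - 3·23 = 36 and qs = 2·23 - 40 = 6.
The quantity actually transacted is the short side, supply: 6.

6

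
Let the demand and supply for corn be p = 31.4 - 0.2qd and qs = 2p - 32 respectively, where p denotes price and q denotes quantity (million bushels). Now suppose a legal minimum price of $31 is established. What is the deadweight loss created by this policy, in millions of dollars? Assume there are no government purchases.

Rearranging demand gives qd = 157 - 5p. Equilibrium: 157 - 5p = 2p - 32, so 189 = 7p and p* = 27, q* = 22.
Because the floor (31) lies above the market-clearing price, it is binding.
At p = 31: qd = 157 - 5·31 = 2 and qs = 2·31 - 32 = 30.
Quantity traded falls to 2. At q = 2 the demand price is (157 - 2)/5 = 31 and the supply price is (32 + 2)/2 = 17.
Deadweight loss = ½ · (31 - 17) · (22 - 2) = ½ · 14 · 20 = 140.

140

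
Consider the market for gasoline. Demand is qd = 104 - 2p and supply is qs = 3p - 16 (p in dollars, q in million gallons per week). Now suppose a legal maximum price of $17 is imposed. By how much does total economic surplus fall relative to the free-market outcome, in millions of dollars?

Setting quantity demanded equal to quantity supplied, 104 - 2p = 3p - 16, gives p* = 24 and q* = 56.
The ceiling of 17 is below the equilibrium price 24, so it binds.
At p = 17: qd = 104 - 2·17 = 70 and qs = 3·17 - 16 = 35.
Quantity traded falls to 35. At q = 35 the demand price is (104 - 35)/2 = 34.5 and the supply price is (16 + 35)/3 = 17.
Deadweight loss = ½ · (34.5 - 17) · (56 - 35) = ½ · 17.5 · 21 = 183.75.

183.75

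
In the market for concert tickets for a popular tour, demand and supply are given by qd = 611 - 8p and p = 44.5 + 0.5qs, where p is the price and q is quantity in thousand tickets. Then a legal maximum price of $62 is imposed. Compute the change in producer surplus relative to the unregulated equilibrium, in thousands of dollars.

-344

Rearranging supply gives qs = 2p - 89. Equilibrium: 611 - 8p = 2p - 89, so 700 = 10p and p* = 70, q* = 51.
Since 62 < 70, the ceiling is binding.
At p = 62: qd = 611 - 8·62 = 115 and qs = 2·62 - 89 = 35.
Producer surplus without the control is ½ · (70 - 44.5) · 51 = 650.25.
With the ceiling, producers sell 35 units at 62, so PS = ½ · (62 - 44.5) · 35 = 306.25.
Change in producer surplus = 306.25 - 650.25 = -344.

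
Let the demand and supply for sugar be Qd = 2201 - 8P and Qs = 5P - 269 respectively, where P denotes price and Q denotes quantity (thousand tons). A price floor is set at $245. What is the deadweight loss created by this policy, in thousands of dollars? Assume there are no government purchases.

Setting quantity demanded equal to quantity supplied, 2201 - 8P = 5P - 269, gives P* = 190 and Q* = 681.
Since 245 > 190, the floor is binding.
At P = 245: Qd = 2201 - 8·245 = 241 and Qs = 5·245 - 269 = 956.
Quantity traded falls to 241. At Q = 241 the demand price is (2201 - 241)/8 = 245 and the supply price is (269 + 241)/5 = 102.
Deadweight loss = ½ · (245 - 102) · (681 - 241) = ½ · 143 · 440 = 31460.

31460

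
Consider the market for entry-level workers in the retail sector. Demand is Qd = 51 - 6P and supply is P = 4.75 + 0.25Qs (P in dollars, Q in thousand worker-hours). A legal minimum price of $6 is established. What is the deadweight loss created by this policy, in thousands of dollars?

Rearranging supply gives Qs = 4P - 19. In a free market, 51 - 6P = 4P - 19 gives the equilibrium P* = 7, Q* = 9.
Since 6 is below P* = 7, the floor does not bind and the free-market outcome prevails.
Since the control does not bind, no trades are prevented and deadweight loss is zero.

0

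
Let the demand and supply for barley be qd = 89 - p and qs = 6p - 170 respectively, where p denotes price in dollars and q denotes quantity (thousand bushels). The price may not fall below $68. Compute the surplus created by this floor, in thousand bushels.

In a free market, 89 - p = 6p - 170 gives the equilibrium p* = 37, q* = 52.
The floor of 68 is above the equilibrium price 37, so it binds.
At p = 68: qd = 89 - 68 = 21 and qs = 6·68 - 170 = 238.
Surplus = qs - qd = 238 - 21 = 217.

217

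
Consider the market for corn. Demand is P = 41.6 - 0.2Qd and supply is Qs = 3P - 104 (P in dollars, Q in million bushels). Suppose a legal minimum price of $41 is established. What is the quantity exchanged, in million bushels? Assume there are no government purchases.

3

Rearranging demand gives Qd = 208 - 5P. Setting quantity demanded equal to quantity supplied, 208 - 5P = 3P - 104, gives P* = 39 and Q* = 13.
Since 41 > 39, the floor is binding.
At P = 41: Qd = 208 - 5·41 = 3 and Qs = 3·41 - 104 = 19.
The quantity actually transacted is the short side, demand: 3.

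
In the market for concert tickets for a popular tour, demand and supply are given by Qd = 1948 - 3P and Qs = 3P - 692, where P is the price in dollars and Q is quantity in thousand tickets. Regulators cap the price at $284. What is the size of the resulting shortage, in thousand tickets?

936

Setting quantity demanded equal to quantity supplied, 1948 - 3P = 3P - 692, gives P* = 440 and Q* = 628.
The ceiling of 284 is below the equilibrium price 440, so it binds.
At P = 284: Qd = 1948 - 3·284 = 1096 and Qs = 3·284 - 692 = 160.
Shortage = Qd - Qs = 1096 - 160 = 936.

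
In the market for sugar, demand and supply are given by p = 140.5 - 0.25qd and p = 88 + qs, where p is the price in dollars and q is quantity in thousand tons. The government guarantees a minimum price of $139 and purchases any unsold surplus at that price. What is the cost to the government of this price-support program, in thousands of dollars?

Rearranging demand gives qd = 562 - 4p; rearranging supply gives qs = p - 88. Without the control the market clears where 562 - 4p = p - 88, i.e. p* = 130 and q* = 42.
The floor of 139 is above the equilibrium price 130, so it binds.
At p = 139: qd = 562 - 4·139 = 6 and qs = 139 - 88 = 51.
Surplus = qs - qd = 45.
Government expenditure = surplus × support price = 45 × 139 = 6255.

6255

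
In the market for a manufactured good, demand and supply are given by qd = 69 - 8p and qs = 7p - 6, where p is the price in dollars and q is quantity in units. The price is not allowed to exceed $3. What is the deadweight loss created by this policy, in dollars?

26.25

Without the control the market clears where 69 - 8p = 7p - 6, i.e. p* = 5 and q* = 29.
Because the ceiling (3) lies below the market-clearing price, it is binding.
At p = 3: qd = 69 - 8·3 = 45 and qs = 7·3 - 6 = 15.
Quantity traded falls to 15. At q = 15 the demand price is (69 - 15)/8 = 6.75 and the supply price is (6 + 15)/7 = 3.
Deadweight loss = ½ · (6.75 - 3) · (29 - 15) = ½ · 3.75 · 14 = 26.25.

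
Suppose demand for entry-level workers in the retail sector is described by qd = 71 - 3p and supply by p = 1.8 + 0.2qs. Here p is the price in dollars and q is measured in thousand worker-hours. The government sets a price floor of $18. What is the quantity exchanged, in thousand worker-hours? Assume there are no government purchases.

17

Rearranging supply gives qs = 5p - 9. Equilibrium: 71 - 3p = 5p - 9, so 80 = 8p and p* = 10, q* = 41.
Because the floor (18) lies above the market-clearing price, it is binding.
At p = 18: qd = 71 - 3·18 = 17 and qs = 5·18 - 9 = 81.
The quantity actually transacted is the short side, demand: 17.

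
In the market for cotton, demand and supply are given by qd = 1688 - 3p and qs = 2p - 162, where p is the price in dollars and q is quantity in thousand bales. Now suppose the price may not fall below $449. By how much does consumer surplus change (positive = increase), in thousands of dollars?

Without the control the market clears where 1688 - 3p = 2p - 162, i.e. p* = 370 and q* = 578.
The floor of 449 is above the equilibrium price 370, so it binds.
At p = 449: qd = 1688 - 3·449 = 341 and qs = 2·449 - 162 = 736.
Consumer surplus without the control is ½ · (1688/3 - 370) · 578 = 167042/3.
With the floor, consumers buy 341 units at 449, so CS = ½ · (1688/3 - 449) · 341 = 116281/6.
Change in consumer surplus = 116281/6 - 167042/3 = -36300.5.

-36300.5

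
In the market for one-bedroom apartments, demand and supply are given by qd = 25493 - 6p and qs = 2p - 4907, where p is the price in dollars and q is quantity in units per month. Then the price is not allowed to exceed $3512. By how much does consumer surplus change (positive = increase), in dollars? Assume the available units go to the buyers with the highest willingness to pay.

Equilibrium: 25493 - 6p = 2p - 4907, so 30400 = 8p and p* = 3800, q* = 2693.
Since 3512 < 3800, the ceiling is binding.
At p = 3512: qd = 25493 - 6·3512 = 4421 and qs = 2·3512 - 4907 = 2117.
Consumer surplus without the control is ½ · (25493/6 - 3800) · 2693 = 7252249/12.
With the ceiling, 2117 units are sold at 3512 (assume they go to the highest-value buyers). The demand price at q = 2117 is 3896, so CS = ½ · [(25493/6 - 3512) + (3896 - 3512)] · 2117 = 14236825/12.
Change in consumer surplus = 14236825/12 - 7252249/12 = 582048.

582048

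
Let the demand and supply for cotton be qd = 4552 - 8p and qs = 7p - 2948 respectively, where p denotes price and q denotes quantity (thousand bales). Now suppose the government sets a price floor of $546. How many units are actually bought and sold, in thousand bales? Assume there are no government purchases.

184

In a free market, 4552 - 8p = 7p - 2948 gives the equilibrium p* = 500, q* = 552.
The floor of 546 is above the equilibrium price 500, so it binds.
At p = 546: qd = 4552 - 8·546 = 184 and qs = 7·546 - 2948 = 874.
The quantity actually transacted is the short side, demand: 184.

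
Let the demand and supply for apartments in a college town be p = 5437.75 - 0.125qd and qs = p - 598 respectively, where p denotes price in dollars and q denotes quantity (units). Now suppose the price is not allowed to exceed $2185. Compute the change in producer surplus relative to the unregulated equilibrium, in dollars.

-7994317.5

Rearranging demand gives qd = 43502 - 8p. Setting quantity demanded equal to quantity supplied, 43502 - 8p = p - 598, gives p* = 4900 and q* = 4302.
The ceiling of 2185 is below the equilibrium price 4900, so it binds.
At p = 2185: qd = 43502 - 8·2185 = 26022 and qs = 2185 - 598 = 1587.
Producer surplus without the control is ½ · (4900 - 598) · 4302 = 9253602.
With the ceiling, producers sell 1587 units at 2185, so PS = ½ · (2185 - 598) · 1587 = 1259284.5.
Change in producer surplus = 1259284.5 - 9253602 = -7994317.5.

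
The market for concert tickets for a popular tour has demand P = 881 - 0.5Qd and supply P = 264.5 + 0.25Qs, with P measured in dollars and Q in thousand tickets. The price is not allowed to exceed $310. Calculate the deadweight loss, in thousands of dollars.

153600

Rearranging demand gives Qd = 1762 - 2P; rearranging supply gives Qs = 4P - 1058. Setting quantity demanded equal to quantity supplied, 1762 - 2P = 4P - 1058, gives P* = 470 and Q* = 822.
Because the ceiling (310) lies below the market-clearing price, it is binding.
At P = 310: Qd = 1762 - 2·310 = 1142 and Qs = 4·310 - 1058 = 182.
Quantity traded falls to 182. At Q = 182 the demand price is (1762 - 182)/2 = 790 and the supply price is (1058 + 182)/4 = 310.
Deadweight loss = ½ · (790 - 310) · (822 - 182) = ½ · 480 · 640 = 153600.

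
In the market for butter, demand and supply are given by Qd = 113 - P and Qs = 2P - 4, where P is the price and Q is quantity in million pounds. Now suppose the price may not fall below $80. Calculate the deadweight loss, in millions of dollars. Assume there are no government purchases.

Setting quantity demanded equal to quantity supplied, 113 - P = 2P - 4, gives P* = 39 and Q* = 74.
The floor of 80 is above the equilibrium price 39, so it binds.
At P = 80: Qd = 113 - 80 = 33 and Qs = 2·80 - 4 = 156.
Quantity traded falls to 33. At Q = 33 the demand price is 113 - 33 = 80 and the supply price is (4 + 33)/2 = 18.5.
Deadweight loss = ½ · (80 - 18.5) · (74 - 33) = ½ · 61.5 · 41 = 1260.75.

1260.75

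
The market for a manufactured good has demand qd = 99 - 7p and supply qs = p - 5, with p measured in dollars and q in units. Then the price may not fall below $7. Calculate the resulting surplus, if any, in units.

In a free market, 99 - 7p = p - 5 gives the equilibrium p* = 13, q* = 8.
The floor of 7 is below the equilibrium price 13, so it is not binding; the market clears at p* = 13, q* = 8.
Since the control does not bind, there is no surplus.

0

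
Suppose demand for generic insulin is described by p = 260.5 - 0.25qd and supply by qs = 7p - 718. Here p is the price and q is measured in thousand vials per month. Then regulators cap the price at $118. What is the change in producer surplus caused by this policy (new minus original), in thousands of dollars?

Rearranging demand gives qd = 1042 - 4p. In a free market, 1042 - 4p = 7p - 718 gives the equilibrium p* = 160, q* = 402.
Because the ceiling (118) lies below the market-clearing price, it is binding.
At p = 118: qd = 1042 - 4·118 = 570 and qs = 7·118 - 718 = 108.
Producer surplus without the control is ½ · (160 - 718/7) · 402 = 80802/7.
With the ceiling, producers sell 108 units at 118, so PS = ½ · (118 - 718/7) · 108 = 5832/7.
Change in producer surplus = 5832/7 - 80802/7 = -10710.

-10710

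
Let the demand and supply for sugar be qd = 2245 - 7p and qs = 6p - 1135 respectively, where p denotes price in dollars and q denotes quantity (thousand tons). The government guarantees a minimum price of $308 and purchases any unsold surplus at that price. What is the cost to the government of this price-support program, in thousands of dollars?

192192

Setting quantity demanded equal to quantity supplied, 2245 - 7p = 6p - 1135, gives p* = 260 and q* = 425.
The floor of 308 is above the equilibrium price 260, so it binds.
At p = 308: qd = 2245 - 7·308 = 89 and qs = 6·308 - 1135 = 713.
Surplus = qs - qd = 624.
Government expenditure = surplus × support price = 624 × 308 = 192192.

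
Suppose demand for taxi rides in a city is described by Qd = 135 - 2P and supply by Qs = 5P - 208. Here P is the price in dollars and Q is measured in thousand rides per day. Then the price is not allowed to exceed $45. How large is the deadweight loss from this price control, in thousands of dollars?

Setting quantity demanded equal to quantity supplied, 135 - 2P = 5P - 208, gives P* = 49 and Q* = 37.
Since 45 < 49, the ceiling is binding.
At P = 45: Qd = 135 - 2·45 = 45 and Qs = 5·45 - 208 = 17.
Quantity traded falls to 17. At Q = 17 the demand price is (135 - 17)/2 = 59 and the supply price is (208 + 17)/5 = 45.
Deadweight loss = ½ · (59 - 45) · (37 - 17) = ½ · 14 · 20 = 140.

140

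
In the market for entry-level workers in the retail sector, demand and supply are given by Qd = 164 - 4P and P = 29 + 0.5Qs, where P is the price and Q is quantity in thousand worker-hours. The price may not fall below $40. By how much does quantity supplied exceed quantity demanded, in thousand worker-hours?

18

Rearranging supply gives Qs = 2P - 58. Setting quantity demanded equal to quantity supplied, 164 - 4P = 2P - 58, gives P* = 37 and Q* = 16.
Because the floor (40) lies above the market-clearing price, it is binding.
At P = 40: Qd = 164 - 4·40 = 4 and Qs = 2·40 - 58 = 22.
Surplus = Qs - Qd = 22 - 4 = 18.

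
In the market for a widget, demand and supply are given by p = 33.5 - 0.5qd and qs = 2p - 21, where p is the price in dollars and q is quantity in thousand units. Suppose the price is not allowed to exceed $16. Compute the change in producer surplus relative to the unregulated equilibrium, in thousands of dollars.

Rearranging demand gives qd = 67 - 2p. Setting quantity demanded equal to quantity supplied, 67 - 2p = 2p - 21, gives p* = 22 and q* = 23.
The ceiling of 16 is below the equilibrium price 22, so it binds.
At p = 16: qd = 67 - 2·16 = 35 and qs = 2·16 - 21 = 11.
Producer surplus without the control is ½ · (22 - 10.5) · 23 = 132.25.
With the ceiling, producers sell 11 units at 16, so PS = ½ · (16 - 10.5) · 11 = 30.25.
Change in producer surplus = 30.25 - 132.25 = -102.

-102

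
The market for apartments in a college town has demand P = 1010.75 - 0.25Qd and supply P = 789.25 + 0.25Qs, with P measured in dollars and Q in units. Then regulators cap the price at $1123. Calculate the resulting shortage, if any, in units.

0

Rearranging demand gives Qd = 4043 - 4P; rearranging supply gives Qs = 4P - 3157. In a free market, 4043 - 4P = 4P - 3157 gives the equilibrium P* = 900, Q* = 443.
The ceiling of 1123 is above the equilibrium price 900, so it is not binding; the market clears at P* = 900, Q* = 443.
Since the control does not bind, there is no shortage.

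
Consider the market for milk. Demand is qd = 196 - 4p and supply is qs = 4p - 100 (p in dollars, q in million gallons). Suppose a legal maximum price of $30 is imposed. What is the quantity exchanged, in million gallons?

Setting quantity demanded equal to quantity supplied, 196 - 4p = 4p - 100, gives p* = 37 and q* = 48.
Because the ceiling (30) lies below the market-clearing price, it is binding.
At p = 30: qd = 196 - 4·30 = 76 and qs = 4·30 - 100 = 20.
The quantity actually transacted is the short side, supply: 20.

20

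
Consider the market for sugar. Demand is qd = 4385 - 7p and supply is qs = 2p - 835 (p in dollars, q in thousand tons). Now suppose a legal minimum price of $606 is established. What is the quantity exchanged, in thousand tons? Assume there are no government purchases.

Equilibrium: 4385 - 7p = 2p - 835, so 5220 = 9p and p* = 580, q* = 325.
Since 606 > 580, the floor is binding.
At p = 606: qd = 4385 - 7·606 = 143 and qs = 2·606 - 835 = 377.
The quantity actually transacted is the short side, demand: 143.

143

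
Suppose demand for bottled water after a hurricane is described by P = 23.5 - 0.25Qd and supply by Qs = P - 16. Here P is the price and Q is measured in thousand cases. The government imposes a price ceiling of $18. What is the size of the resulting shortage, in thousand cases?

Rearranging demand gives Qd = 94 - 4P. Without the control the market clears where 94 - 4P = P - 16, i.e. P* = 22 and Q* = 6.
Because the ceiling (18) lies below the market-clearing price, it is binding.
At P = 18: Qd = 94 - 4·18 = 22 and Qs = 18 - 16 = 2.
Shortage = Qd - Qs = 22 - 2 = 20.

20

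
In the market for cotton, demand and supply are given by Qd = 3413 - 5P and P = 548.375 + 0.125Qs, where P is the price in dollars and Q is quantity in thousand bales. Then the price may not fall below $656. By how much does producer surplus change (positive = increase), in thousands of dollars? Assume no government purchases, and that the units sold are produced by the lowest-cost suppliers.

2548

Rearranging supply gives Qs = 8P - 4387. Setting quantity demanded equal to quantity supplied, 3413 - 5P = 8P - 4387, gives P* = 600 and Q* = 413.
The floor of 656 is above the equilibrium price 600, so it binds.
At P = 656: Qd = 3413 - 5·656 = 133 and Qs = 8·656 - 4387 = 861.
Producer surplus without the control is ½ · (600 - 548.375) · 413 = 10660.5625.
With the floor, 133 units are sold at 656. The supply price at Q = 133 is 565, so PS = ½ · [(656 - 548.375) + (656 - 565)] · 133 = 13208.5625.
Change in producer surplus = 13208.5625 - 10660.5625 = 2548.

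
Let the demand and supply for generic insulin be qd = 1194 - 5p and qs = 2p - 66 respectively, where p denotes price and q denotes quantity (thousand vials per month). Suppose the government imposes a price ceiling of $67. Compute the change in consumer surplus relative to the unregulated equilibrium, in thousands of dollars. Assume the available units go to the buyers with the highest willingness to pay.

Setting quantity demanded equal to quantity supplied, 1194 - 5p = 2p - 66, gives p* = 180 and q* = 294.
The ceiling of 67 is below the equilibrium price 180, so it binds.
At p = 67: qd = 1194 - 5·67 = 859 and qs = 2·67 - 66 = 68.
Consumer surplus without the control is ½ · (238.8 - 180) · 294 = 8643.6.
With the ceiling, 68 units are sold at 67 (assume they go to the highest-value buyers). The demand price at q = 68 is 225.2, so CS = ½ · [(238.8 - 67) + (225.2 - 67)] · 68 = 11220.
Change in consumer surplus = 11220 - 8643.6 = 2576.4.

2576.4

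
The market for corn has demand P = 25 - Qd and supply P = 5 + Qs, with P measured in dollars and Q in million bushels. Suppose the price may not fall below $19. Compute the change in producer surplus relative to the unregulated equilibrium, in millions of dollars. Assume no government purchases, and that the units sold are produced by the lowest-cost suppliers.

Rearranging demand gives Qd = 25 - P; rearranging supply gives Qs = P - 5. Without the control the market clears where 25 - P = P - 5, i.e. P* = 15 and Q* = 10.
Since 19 > 15, the floor is binding.
At P = 19: Qd = 25 - 19 = 6 and Qs = 19 - 5 = 14.
Producer surplus without the control is ½ · (15 - 5) · 10 = 50.
With the floor, 6 units are sold at 19. The supply price at Q = 6 is 11, so PS = ½ · [(19 - 5) + (19 - 11)] · 6 = 66.
Change in producer surplus = 66 - 50 = 16.

16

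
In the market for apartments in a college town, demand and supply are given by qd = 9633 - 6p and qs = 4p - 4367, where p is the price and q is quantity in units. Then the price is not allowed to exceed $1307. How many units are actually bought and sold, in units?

861

In a free market, 9633 - 6p = 4p - 4367 gives the equilibrium p* = 1400, q* = 1233.
The ceiling of 1307 is below the equilibrium price 1400, so it binds.
At p = 1307: qd = 9633 - 6·1307 = 1791 and qs = 4·1307 - 4367 = 861.
The quantity actually transacted is the short side, supply: 861.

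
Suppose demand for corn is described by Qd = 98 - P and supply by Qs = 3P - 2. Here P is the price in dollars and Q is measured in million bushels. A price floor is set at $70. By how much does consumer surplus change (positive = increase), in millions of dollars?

Without the control the market clears where 98 - P = 3P - 2, i.e. P* = 25 and Q* = 73.
Because the floor (70) lies above the market-clearing price, it is binding.
At P = 70: Qd = 98 - 70 = 28 and Qs = 3·70 - 2 = 208.
Consumer surplus without the control is ½ · (98 - 25) · 73 = 2664.5.
With the floor, consumers buy 28 units at 70, so CS = ½ · (98 - 70) · 28 = 392.
Change in consumer surplus = 392 - 2664.5 = -2272.5.

-2272.5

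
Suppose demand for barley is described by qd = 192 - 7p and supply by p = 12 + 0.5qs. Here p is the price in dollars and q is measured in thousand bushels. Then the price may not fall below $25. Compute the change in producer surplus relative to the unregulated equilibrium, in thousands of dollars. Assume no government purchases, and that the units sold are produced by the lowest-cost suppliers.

4.75

Rearranging supply gives qs = 2p - 24. Without the control the market clears where 192 - 7p = 2p - 24, i.e. p* = 24 and q* = 24.
Since 25 > 24, the floor is binding.
At p = 25: qd = 192 - 7·25 = 17 and qs = 2·25 - 24 = 26.
Producer surplus without the control is ½ · (24 - 12) · 24 = 144.
With the floor, 17 units are sold at 25. The supply price at q = 17 is 20.5, so PS = ½ · [(25 - 12) + (25 - 20.5)] · 17 = 148.75.
Change in producer surplus = 148.75 - 144 = 4.75.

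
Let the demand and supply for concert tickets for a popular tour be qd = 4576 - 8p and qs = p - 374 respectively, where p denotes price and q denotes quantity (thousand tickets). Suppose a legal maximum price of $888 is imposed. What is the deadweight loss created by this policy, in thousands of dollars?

0

Without the control the market clears where 4576 - 8p = p - 374, i.e. p* = 550 and q* = 176.
The ceiling of 888 is above the equilibrium price 550, so it is not binding; the market clears at p* = 550, q* = 176.
Since the control does not bind, no trades are prevented and deadweight loss is zero.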